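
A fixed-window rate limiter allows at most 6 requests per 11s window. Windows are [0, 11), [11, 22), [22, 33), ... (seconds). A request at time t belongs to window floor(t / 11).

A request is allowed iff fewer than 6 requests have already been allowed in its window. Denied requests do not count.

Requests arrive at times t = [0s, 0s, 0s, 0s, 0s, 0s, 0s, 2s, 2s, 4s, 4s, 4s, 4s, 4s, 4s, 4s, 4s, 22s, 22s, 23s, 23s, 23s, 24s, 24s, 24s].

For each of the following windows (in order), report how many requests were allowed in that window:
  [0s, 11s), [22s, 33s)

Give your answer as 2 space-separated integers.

Processing requests:
  req#1 t=0s (window 0): ALLOW
  req#2 t=0s (window 0): ALLOW
  req#3 t=0s (window 0): ALLOW
  req#4 t=0s (window 0): ALLOW
  req#5 t=0s (window 0): ALLOW
  req#6 t=0s (window 0): ALLOW
  req#7 t=0s (window 0): DENY
  req#8 t=2s (window 0): DENY
  req#9 t=2s (window 0): DENY
  req#10 t=4s (window 0): DENY
  req#11 t=4s (window 0): DENY
  req#12 t=4s (window 0): DENY
  req#13 t=4s (window 0): DENY
  req#14 t=4s (window 0): DENY
  req#15 t=4s (window 0): DENY
  req#16 t=4s (window 0): DENY
  req#17 t=4s (window 0): DENY
  req#18 t=22s (window 2): ALLOW
  req#19 t=22s (window 2): ALLOW
  req#20 t=23s (window 2): ALLOW
  req#21 t=23s (window 2): ALLOW
  req#22 t=23s (window 2): ALLOW
  req#23 t=24s (window 2): ALLOW
  req#24 t=24s (window 2): DENY
  req#25 t=24s (window 2): DENY

Allowed counts by window: 6 6

Answer: 6 6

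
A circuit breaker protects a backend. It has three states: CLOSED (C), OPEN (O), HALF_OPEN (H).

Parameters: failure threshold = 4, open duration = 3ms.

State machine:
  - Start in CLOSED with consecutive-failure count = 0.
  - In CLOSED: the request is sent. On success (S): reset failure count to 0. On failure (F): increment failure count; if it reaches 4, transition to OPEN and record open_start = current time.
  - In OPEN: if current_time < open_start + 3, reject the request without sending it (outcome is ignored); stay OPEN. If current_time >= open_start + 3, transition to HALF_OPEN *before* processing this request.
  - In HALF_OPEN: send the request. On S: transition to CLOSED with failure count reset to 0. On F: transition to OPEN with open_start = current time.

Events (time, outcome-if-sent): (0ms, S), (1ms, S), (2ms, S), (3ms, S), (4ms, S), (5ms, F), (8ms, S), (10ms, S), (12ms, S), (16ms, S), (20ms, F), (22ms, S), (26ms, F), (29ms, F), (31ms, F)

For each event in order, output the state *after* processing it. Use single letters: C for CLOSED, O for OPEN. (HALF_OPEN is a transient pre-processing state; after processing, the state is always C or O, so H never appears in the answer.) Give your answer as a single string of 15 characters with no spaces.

Answer: CCCCCCCCCCCCCCC

Derivation:
State after each event:
  event#1 t=0ms outcome=S: state=CLOSED
  event#2 t=1ms outcome=S: state=CLOSED
  event#3 t=2ms outcome=S: state=CLOSED
  event#4 t=3ms outcome=S: state=CLOSED
  event#5 t=4ms outcome=S: state=CLOSED
  event#6 t=5ms outcome=F: state=CLOSED
  event#7 t=8ms outcome=S: state=CLOSED
  event#8 t=10ms outcome=S: state=CLOSED
  event#9 t=12ms outcome=S: state=CLOSED
  event#10 t=16ms outcome=S: state=CLOSED
  event#11 t=20ms outcome=F: state=CLOSED
  event#12 t=22ms outcome=S: state=CLOSED
  event#13 t=26ms outcome=F: state=CLOSED
  event#14 t=29ms outcome=F: state=CLOSED
  event#15 t=31ms outcome=F: state=CLOSED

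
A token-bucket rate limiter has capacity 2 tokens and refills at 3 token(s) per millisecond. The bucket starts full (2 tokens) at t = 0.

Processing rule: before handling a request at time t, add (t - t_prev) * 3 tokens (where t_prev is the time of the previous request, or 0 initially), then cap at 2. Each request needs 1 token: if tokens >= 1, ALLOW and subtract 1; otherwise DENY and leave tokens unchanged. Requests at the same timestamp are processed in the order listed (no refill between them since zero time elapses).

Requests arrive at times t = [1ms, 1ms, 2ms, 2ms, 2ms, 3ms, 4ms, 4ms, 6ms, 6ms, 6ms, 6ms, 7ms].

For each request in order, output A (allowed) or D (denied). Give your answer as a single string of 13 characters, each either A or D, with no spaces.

Answer: AAAADAAAAADDA

Derivation:
Simulating step by step:
  req#1 t=1ms: ALLOW
  req#2 t=1ms: ALLOW
  req#3 t=2ms: ALLOW
  req#4 t=2ms: ALLOW
  req#5 t=2ms: DENY
  req#6 t=3ms: ALLOW
  req#7 t=4ms: ALLOW
  req#8 t=4ms: ALLOW
  req#9 t=6ms: ALLOW
  req#10 t=6ms: ALLOW
  req#11 t=6ms: DENY
  req#12 t=6ms: DENY
  req#13 t=7ms: ALLOW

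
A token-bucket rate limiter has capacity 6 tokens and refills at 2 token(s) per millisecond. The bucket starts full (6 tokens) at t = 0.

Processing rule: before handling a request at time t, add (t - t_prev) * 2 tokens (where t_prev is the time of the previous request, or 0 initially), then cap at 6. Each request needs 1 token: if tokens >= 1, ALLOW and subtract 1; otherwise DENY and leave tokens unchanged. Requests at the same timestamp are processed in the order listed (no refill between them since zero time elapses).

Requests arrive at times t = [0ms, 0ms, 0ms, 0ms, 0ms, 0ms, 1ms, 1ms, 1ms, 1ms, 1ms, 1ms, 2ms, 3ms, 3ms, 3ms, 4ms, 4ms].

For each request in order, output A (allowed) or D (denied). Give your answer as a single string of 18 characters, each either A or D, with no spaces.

Simulating step by step:
  req#1 t=0ms: ALLOW
  req#2 t=0ms: ALLOW
  req#3 t=0ms: ALLOW
  req#4 t=0ms: ALLOW
  req#5 t=0ms: ALLOW
  req#6 t=0ms: ALLOW
  req#7 t=1ms: ALLOW
  req#8 t=1ms: ALLOW
  req#9 t=1ms: DENY
  req#10 t=1ms: DENY
  req#11 t=1ms: DENY
  req#12 t=1ms: DENY
  req#13 t=2ms: ALLOW
  req#14 t=3ms: ALLOW
  req#15 t=3ms: ALLOW
  req#16 t=3ms: ALLOW
  req#17 t=4ms: ALLOW
  req#18 t=4ms: ALLOW

Answer: AAAAAAAADDDDAAAAAA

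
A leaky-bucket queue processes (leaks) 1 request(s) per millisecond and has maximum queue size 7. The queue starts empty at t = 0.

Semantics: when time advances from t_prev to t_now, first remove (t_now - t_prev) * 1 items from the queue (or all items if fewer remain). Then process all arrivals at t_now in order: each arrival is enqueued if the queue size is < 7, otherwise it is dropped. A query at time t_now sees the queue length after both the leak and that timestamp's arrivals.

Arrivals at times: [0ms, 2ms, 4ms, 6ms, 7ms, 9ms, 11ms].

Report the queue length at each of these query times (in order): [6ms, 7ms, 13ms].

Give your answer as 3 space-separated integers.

Answer: 1 1 0

Derivation:
Queue lengths at query times:
  query t=6ms: backlog = 1
  query t=7ms: backlog = 1
  query t=13ms: backlog = 0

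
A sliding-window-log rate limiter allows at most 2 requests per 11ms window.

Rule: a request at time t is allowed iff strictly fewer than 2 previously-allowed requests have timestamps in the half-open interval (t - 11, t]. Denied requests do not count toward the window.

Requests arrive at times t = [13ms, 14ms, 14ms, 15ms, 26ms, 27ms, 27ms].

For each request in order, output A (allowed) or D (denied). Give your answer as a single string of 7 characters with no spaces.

Tracking allowed requests in the window:
  req#1 t=13ms: ALLOW
  req#2 t=14ms: ALLOW
  req#3 t=14ms: DENY
  req#4 t=15ms: DENY
  req#5 t=26ms: ALLOW
  req#6 t=27ms: ALLOW
  req#7 t=27ms: DENY

Answer: AADDAAD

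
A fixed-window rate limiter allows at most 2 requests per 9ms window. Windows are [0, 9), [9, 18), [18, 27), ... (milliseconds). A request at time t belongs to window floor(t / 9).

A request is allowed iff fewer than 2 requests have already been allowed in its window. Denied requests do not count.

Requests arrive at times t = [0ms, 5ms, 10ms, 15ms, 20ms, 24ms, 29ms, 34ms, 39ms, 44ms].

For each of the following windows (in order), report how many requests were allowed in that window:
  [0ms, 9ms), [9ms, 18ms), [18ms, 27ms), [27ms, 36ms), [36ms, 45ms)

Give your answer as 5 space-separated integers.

Processing requests:
  req#1 t=0ms (window 0): ALLOW
  req#2 t=5ms (window 0): ALLOW
  req#3 t=10ms (window 1): ALLOW
  req#4 t=15ms (window 1): ALLOW
  req#5 t=20ms (window 2): ALLOW
  req#6 t=24ms (window 2): ALLOW
  req#7 t=29ms (window 3): ALLOW
  req#8 t=34ms (window 3): ALLOW
  req#9 t=39ms (window 4): ALLOW
  req#10 t=44ms (window 4): ALLOW

Allowed counts by window: 2 2 2 2 2

Answer: 2 2 2 2 2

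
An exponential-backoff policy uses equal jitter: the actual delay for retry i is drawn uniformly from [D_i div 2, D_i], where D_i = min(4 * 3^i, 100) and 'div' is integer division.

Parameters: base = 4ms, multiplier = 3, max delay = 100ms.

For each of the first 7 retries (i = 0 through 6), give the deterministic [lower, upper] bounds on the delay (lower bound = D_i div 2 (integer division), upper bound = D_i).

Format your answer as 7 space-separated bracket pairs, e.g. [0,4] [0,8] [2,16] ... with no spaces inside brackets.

Answer: [2,4] [6,12] [18,36] [50,100] [50,100] [50,100] [50,100]

Derivation:
Computing bounds per retry:
  i=0: D_i=min(4*3^0,100)=4, bounds=[2,4]
  i=1: D_i=min(4*3^1,100)=12, bounds=[6,12]
  i=2: D_i=min(4*3^2,100)=36, bounds=[18,36]
  i=3: D_i=min(4*3^3,100)=100, bounds=[50,100]
  i=4: D_i=min(4*3^4,100)=100, bounds=[50,100]
  i=5: D_i=min(4*3^5,100)=100, bounds=[50,100]
  i=6: D_i=min(4*3^6,100)=100, bounds=[50,100]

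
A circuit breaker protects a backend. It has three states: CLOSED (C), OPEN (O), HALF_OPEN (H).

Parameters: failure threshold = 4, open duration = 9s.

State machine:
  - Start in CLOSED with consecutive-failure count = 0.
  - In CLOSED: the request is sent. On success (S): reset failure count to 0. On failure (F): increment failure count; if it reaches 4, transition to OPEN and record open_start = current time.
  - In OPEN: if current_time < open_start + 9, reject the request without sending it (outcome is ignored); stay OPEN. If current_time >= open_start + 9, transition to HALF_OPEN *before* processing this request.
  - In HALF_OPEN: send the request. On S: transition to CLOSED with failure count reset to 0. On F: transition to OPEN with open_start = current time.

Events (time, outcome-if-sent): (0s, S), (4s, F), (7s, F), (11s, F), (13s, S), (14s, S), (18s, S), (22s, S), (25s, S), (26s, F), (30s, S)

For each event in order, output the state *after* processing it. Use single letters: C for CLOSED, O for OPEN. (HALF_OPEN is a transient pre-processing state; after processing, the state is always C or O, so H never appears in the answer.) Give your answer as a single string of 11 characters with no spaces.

State after each event:
  event#1 t=0s outcome=S: state=CLOSED
  event#2 t=4s outcome=F: state=CLOSED
  event#3 t=7s outcome=F: state=CLOSED
  event#4 t=11s outcome=F: state=CLOSED
  event#5 t=13s outcome=S: state=CLOSED
  event#6 t=14s outcome=S: state=CLOSED
  event#7 t=18s outcome=S: state=CLOSED
  event#8 t=22s outcome=S: state=CLOSED
  event#9 t=25s outcome=S: state=CLOSED
  event#10 t=26s outcome=F: state=CLOSED
  event#11 t=30s outcome=S: state=CLOSED

Answer: CCCCCCCCCCC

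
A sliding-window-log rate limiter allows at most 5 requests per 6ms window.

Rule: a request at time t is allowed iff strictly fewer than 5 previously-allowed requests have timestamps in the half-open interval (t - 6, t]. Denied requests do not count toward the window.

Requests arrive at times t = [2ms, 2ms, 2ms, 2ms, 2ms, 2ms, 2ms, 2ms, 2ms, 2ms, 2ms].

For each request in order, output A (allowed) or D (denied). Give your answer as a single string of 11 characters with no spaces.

Tracking allowed requests in the window:
  req#1 t=2ms: ALLOW
  req#2 t=2ms: ALLOW
  req#3 t=2ms: ALLOW
  req#4 t=2ms: ALLOW
  req#5 t=2ms: ALLOW
  req#6 t=2ms: DENY
  req#7 t=2ms: DENY
  req#8 t=2ms: DENY
  req#9 t=2ms: DENY
  req#10 t=2ms: DENY
  req#11 t=2ms: DENY

Answer: AAAAADDDDDD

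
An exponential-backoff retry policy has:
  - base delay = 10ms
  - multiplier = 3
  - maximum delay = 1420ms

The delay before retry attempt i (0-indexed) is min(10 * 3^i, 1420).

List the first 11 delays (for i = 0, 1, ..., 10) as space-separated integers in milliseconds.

Computing each delay:
  i=0: min(10*3^0, 1420) = 10
  i=1: min(10*3^1, 1420) = 30
  i=2: min(10*3^2, 1420) = 90
  i=3: min(10*3^3, 1420) = 270
  i=4: min(10*3^4, 1420) = 810
  i=5: min(10*3^5, 1420) = 1420
  i=6: min(10*3^6, 1420) = 1420
  i=7: min(10*3^7, 1420) = 1420
  i=8: min(10*3^8, 1420) = 1420
  i=9: min(10*3^9, 1420) = 1420
  i=10: min(10*3^10, 1420) = 1420

Answer: 10 30 90 270 810 1420 1420 1420 1420 1420 1420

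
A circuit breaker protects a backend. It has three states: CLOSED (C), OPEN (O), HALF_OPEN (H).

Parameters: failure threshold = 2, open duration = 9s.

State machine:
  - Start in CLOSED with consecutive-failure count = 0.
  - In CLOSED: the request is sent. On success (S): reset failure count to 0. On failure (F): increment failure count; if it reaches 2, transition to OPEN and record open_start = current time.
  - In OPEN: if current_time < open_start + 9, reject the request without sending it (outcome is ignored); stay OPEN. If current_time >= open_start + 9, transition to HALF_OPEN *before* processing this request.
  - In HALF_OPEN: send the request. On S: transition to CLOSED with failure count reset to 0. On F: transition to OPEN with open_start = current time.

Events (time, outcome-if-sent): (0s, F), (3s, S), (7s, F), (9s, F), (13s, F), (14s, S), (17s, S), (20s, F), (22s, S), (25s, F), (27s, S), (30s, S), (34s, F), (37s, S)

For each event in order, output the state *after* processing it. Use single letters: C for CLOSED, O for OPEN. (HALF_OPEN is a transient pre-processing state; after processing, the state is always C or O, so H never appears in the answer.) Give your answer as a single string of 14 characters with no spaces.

State after each event:
  event#1 t=0s outcome=F: state=CLOSED
  event#2 t=3s outcome=S: state=CLOSED
  event#3 t=7s outcome=F: state=CLOSED
  event#4 t=9s outcome=F: state=OPEN
  event#5 t=13s outcome=F: state=OPEN
  event#6 t=14s outcome=S: state=OPEN
  event#7 t=17s outcome=S: state=OPEN
  event#8 t=20s outcome=F: state=OPEN
  event#9 t=22s outcome=S: state=OPEN
  event#10 t=25s outcome=F: state=OPEN
  event#11 t=27s outcome=S: state=OPEN
  event#12 t=30s outcome=S: state=CLOSED
  event#13 t=34s outcome=F: state=CLOSED
  event#14 t=37s outcome=S: state=CLOSED

Answer: CCCOOOOOOOOCCC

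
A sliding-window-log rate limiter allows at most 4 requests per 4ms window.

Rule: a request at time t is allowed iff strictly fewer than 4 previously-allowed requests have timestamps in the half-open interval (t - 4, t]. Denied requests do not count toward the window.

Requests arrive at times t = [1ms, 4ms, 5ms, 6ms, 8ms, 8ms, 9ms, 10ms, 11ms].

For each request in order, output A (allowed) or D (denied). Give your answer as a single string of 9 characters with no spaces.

Answer: AAAAAAAAD

Derivation:
Tracking allowed requests in the window:
  req#1 t=1ms: ALLOW
  req#2 t=4ms: ALLOW
  req#3 t=5ms: ALLOW
  req#4 t=6ms: ALLOW
  req#5 t=8ms: ALLOW
  req#6 t=8ms: ALLOW
  req#7 t=9ms: ALLOW
  req#8 t=10ms: ALLOW
  req#9 t=11ms: DENY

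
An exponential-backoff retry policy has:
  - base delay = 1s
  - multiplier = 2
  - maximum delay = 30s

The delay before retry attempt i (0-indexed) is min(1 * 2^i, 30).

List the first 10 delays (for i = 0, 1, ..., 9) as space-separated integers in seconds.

Answer: 1 2 4 8 16 30 30 30 30 30

Derivation:
Computing each delay:
  i=0: min(1*2^0, 30) = 1
  i=1: min(1*2^1, 30) = 2
  i=2: min(1*2^2, 30) = 4
  i=3: min(1*2^3, 30) = 8
  i=4: min(1*2^4, 30) = 16
  i=5: min(1*2^5, 30) = 30
  i=6: min(1*2^6, 30) = 30
  i=7: min(1*2^7, 30) = 30
  i=8: min(1*2^8, 30) = 30
  i=9: min(1*2^9, 30) = 30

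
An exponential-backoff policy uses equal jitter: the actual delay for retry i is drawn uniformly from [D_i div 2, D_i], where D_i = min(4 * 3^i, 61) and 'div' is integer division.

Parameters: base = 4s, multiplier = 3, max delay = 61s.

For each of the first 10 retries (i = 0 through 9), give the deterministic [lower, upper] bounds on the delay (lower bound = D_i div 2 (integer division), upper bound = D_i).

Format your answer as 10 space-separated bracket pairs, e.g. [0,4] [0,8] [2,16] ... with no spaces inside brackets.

Computing bounds per retry:
  i=0: D_i=min(4*3^0,61)=4, bounds=[2,4]
  i=1: D_i=min(4*3^1,61)=12, bounds=[6,12]
  i=2: D_i=min(4*3^2,61)=36, bounds=[18,36]
  i=3: D_i=min(4*3^3,61)=61, bounds=[30,61]
  i=4: D_i=min(4*3^4,61)=61, bounds=[30,61]
  i=5: D_i=min(4*3^5,61)=61, bounds=[30,61]
  i=6: D_i=min(4*3^6,61)=61, bounds=[30,61]
  i=7: D_i=min(4*3^7,61)=61, bounds=[30,61]
  i=8: D_i=min(4*3^8,61)=61, bounds=[30,61]
  i=9: D_i=min(4*3^9,61)=61, bounds=[30,61]

Answer: [2,4] [6,12] [18,36] [30,61] [30,61] [30,61] [30,61] [30,61] [30,61] [30,61]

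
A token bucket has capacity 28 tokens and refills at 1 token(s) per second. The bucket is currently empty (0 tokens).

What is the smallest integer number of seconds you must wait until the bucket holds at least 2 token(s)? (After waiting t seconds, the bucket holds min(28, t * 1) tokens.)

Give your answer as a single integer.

Answer: 2

Derivation:
Need t * 1 >= 2, so t >= 2/1.
Smallest integer t = ceil(2/1) = 2.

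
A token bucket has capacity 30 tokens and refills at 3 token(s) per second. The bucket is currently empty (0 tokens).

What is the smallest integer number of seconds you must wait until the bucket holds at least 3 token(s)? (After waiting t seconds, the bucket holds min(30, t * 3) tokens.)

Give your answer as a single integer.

Need t * 3 >= 3, so t >= 3/3.
Smallest integer t = ceil(3/3) = 1.

Answer: 1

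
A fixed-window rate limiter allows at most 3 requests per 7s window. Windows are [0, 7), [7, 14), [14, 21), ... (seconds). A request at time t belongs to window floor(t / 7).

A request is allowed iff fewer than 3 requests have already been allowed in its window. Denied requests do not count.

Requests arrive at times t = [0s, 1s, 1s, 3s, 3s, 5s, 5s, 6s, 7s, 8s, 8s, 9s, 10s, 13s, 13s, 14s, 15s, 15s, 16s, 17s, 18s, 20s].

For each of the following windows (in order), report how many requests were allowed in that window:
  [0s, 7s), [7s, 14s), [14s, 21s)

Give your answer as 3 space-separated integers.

Answer: 3 3 3

Derivation:
Processing requests:
  req#1 t=0s (window 0): ALLOW
  req#2 t=1s (window 0): ALLOW
  req#3 t=1s (window 0): ALLOW
  req#4 t=3s (window 0): DENY
  req#5 t=3s (window 0): DENY
  req#6 t=5s (window 0): DENY
  req#7 t=5s (window 0): DENY
  req#8 t=6s (window 0): DENY
  req#9 t=7s (window 1): ALLOW
  req#10 t=8s (window 1): ALLOW
  req#11 t=8s (window 1): ALLOW
  req#12 t=9s (window 1): DENY
  req#13 t=10s (window 1): DENY
  req#14 t=13s (window 1): DENY
  req#15 t=13s (window 1): DENY
  req#16 t=14s (window 2): ALLOW
  req#17 t=15s (window 2): ALLOW
  req#18 t=15s (window 2): ALLOW
  req#19 t=16s (window 2): DENY
  req#20 t=17s (window 2): DENY
  req#21 t=18s (window 2): DENY
  req#22 t=20s (window 2): DENY

Allowed counts by window: 3 3 3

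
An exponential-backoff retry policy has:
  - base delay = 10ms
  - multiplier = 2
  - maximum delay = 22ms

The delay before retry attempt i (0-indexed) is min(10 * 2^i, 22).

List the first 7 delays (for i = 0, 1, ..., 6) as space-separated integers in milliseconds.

Answer: 10 20 22 22 22 22 22

Derivation:
Computing each delay:
  i=0: min(10*2^0, 22) = 10
  i=1: min(10*2^1, 22) = 20
  i=2: min(10*2^2, 22) = 22
  i=3: min(10*2^3, 22) = 22
  i=4: min(10*2^4, 22) = 22
  i=5: min(10*2^5, 22) = 22
  i=6: min(10*2^6, 22) = 22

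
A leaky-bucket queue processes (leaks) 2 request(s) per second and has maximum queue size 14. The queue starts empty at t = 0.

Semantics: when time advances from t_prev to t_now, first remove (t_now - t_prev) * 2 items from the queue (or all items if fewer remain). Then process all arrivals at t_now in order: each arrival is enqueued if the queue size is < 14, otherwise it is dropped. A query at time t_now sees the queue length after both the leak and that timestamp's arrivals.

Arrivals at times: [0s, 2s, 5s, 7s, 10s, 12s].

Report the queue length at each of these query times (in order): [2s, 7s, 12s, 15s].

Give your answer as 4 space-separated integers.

Answer: 1 1 1 0

Derivation:
Queue lengths at query times:
  query t=2s: backlog = 1
  query t=7s: backlog = 1
  query t=12s: backlog = 1
  query t=15s: backlog = 0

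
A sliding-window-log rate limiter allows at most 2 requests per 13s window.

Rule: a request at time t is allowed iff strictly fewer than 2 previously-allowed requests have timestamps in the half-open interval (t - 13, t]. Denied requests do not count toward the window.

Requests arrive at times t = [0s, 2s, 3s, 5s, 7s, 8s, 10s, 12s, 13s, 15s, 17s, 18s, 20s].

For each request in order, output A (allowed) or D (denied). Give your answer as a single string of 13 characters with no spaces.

Answer: AADDDDDDAADDD

Derivation:
Tracking allowed requests in the window:
  req#1 t=0s: ALLOW
  req#2 t=2s: ALLOW
  req#3 t=3s: DENY
  req#4 t=5s: DENY
  req#5 t=7s: DENY
  req#6 t=8s: DENY
  req#7 t=10s: DENY
  req#8 t=12s: DENY
  req#9 t=13s: ALLOW
  req#10 t=15s: ALLOW
  req#11 t=17s: DENY
  req#12 t=18s: DENY
  req#13 t=20s: DENY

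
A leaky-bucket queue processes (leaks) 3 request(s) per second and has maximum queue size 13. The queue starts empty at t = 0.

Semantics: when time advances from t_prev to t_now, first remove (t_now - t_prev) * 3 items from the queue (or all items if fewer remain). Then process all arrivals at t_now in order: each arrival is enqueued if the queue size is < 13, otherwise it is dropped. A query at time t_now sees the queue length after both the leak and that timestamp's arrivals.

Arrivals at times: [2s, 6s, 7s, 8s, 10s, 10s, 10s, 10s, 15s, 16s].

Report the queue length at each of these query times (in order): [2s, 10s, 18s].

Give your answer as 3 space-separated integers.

Queue lengths at query times:
  query t=2s: backlog = 1
  query t=10s: backlog = 4
  query t=18s: backlog = 0

Answer: 1 4 0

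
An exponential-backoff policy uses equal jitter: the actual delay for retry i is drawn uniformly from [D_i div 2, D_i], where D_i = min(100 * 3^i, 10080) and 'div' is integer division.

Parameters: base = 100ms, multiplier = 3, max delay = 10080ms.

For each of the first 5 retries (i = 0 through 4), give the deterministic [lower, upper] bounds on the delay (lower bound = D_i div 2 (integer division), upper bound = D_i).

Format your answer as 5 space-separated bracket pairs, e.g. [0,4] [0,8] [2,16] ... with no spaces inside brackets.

Computing bounds per retry:
  i=0: D_i=min(100*3^0,10080)=100, bounds=[50,100]
  i=1: D_i=min(100*3^1,10080)=300, bounds=[150,300]
  i=2: D_i=min(100*3^2,10080)=900, bounds=[450,900]
  i=3: D_i=min(100*3^3,10080)=2700, bounds=[1350,2700]
  i=4: D_i=min(100*3^4,10080)=8100, bounds=[4050,8100]

Answer: [50,100] [150,300] [450,900] [1350,2700] [4050,8100]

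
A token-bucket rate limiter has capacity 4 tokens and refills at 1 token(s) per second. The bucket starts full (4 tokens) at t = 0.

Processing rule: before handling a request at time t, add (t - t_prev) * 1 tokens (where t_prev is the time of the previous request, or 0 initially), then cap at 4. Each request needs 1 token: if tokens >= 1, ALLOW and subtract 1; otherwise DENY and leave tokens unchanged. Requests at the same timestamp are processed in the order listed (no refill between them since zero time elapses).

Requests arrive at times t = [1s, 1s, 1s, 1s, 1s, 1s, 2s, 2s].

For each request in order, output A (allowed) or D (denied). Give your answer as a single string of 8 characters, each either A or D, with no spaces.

Simulating step by step:
  req#1 t=1s: ALLOW
  req#2 t=1s: ALLOW
  req#3 t=1s: ALLOW
  req#4 t=1s: ALLOW
  req#5 t=1s: DENY
  req#6 t=1s: DENY
  req#7 t=2s: ALLOW
  req#8 t=2s: DENY

Answer: AAAADDAD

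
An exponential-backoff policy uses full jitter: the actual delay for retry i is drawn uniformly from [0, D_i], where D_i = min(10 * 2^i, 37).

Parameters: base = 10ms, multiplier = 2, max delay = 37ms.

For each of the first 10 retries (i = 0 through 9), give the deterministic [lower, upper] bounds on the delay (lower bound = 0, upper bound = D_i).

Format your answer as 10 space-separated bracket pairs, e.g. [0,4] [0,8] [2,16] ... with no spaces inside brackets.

Answer: [0,10] [0,20] [0,37] [0,37] [0,37] [0,37] [0,37] [0,37] [0,37] [0,37]

Derivation:
Computing bounds per retry:
  i=0: D_i=min(10*2^0,37)=10, bounds=[0,10]
  i=1: D_i=min(10*2^1,37)=20, bounds=[0,20]
  i=2: D_i=min(10*2^2,37)=37, bounds=[0,37]
  i=3: D_i=min(10*2^3,37)=37, bounds=[0,37]
  i=4: D_i=min(10*2^4,37)=37, bounds=[0,37]
  i=5: D_i=min(10*2^5,37)=37, bounds=[0,37]
  i=6: D_i=min(10*2^6,37)=37, bounds=[0,37]
  i=7: D_i=min(10*2^7,37)=37, bounds=[0,37]
  i=8: D_i=min(10*2^8,37)=37, bounds=[0,37]
  i=9: D_i=min(10*2^9,37)=37, bounds=[0,37]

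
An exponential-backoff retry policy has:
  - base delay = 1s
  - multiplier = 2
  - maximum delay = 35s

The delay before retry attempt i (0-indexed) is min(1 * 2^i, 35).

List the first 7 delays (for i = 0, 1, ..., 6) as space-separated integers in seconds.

Computing each delay:
  i=0: min(1*2^0, 35) = 1
  i=1: min(1*2^1, 35) = 2
  i=2: min(1*2^2, 35) = 4
  i=3: min(1*2^3, 35) = 8
  i=4: min(1*2^4, 35) = 16
  i=5: min(1*2^5, 35) = 32
  i=6: min(1*2^6, 35) = 35

Answer: 1 2 4 8 16 32 35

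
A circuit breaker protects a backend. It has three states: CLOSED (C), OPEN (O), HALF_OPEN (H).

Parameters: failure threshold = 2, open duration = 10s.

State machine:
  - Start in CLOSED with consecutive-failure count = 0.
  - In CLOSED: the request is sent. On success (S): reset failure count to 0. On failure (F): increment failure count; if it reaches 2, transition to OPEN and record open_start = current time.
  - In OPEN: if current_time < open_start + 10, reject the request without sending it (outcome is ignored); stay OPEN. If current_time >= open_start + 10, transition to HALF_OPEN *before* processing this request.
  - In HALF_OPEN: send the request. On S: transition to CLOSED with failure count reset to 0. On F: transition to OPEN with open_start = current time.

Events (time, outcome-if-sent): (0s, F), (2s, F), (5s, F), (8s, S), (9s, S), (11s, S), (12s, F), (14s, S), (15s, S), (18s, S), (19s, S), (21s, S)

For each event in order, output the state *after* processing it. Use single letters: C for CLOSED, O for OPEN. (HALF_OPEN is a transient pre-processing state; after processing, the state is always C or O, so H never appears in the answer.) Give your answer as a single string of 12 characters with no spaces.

Answer: COOOOOOOOOOO

Derivation:
State after each event:
  event#1 t=0s outcome=F: state=CLOSED
  event#2 t=2s outcome=F: state=OPEN
  event#3 t=5s outcome=F: state=OPEN
  event#4 t=8s outcome=S: state=OPEN
  event#5 t=9s outcome=S: state=OPEN
  event#6 t=11s outcome=S: state=OPEN
  event#7 t=12s outcome=F: state=OPEN
  event#8 t=14s outcome=S: state=OPEN
  event#9 t=15s outcome=S: state=OPEN
  event#10 t=18s outcome=S: state=OPEN
  event#11 t=19s outcome=S: state=OPEN
  event#12 t=21s outcome=S: state=OPEN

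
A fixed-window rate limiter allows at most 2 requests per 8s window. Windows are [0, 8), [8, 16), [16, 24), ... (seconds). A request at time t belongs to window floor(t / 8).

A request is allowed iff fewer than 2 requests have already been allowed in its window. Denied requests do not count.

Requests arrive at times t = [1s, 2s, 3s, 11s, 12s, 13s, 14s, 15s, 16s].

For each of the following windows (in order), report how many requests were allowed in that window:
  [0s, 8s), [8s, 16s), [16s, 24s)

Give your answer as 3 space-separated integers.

Processing requests:
  req#1 t=1s (window 0): ALLOW
  req#2 t=2s (window 0): ALLOW
  req#3 t=3s (window 0): DENY
  req#4 t=11s (window 1): ALLOW
  req#5 t=12s (window 1): ALLOW
  req#6 t=13s (window 1): DENY
  req#7 t=14s (window 1): DENY
  req#8 t=15s (window 1): DENY
  req#9 t=16s (window 2): ALLOW

Allowed counts by window: 2 2 1

Answer: 2 2 1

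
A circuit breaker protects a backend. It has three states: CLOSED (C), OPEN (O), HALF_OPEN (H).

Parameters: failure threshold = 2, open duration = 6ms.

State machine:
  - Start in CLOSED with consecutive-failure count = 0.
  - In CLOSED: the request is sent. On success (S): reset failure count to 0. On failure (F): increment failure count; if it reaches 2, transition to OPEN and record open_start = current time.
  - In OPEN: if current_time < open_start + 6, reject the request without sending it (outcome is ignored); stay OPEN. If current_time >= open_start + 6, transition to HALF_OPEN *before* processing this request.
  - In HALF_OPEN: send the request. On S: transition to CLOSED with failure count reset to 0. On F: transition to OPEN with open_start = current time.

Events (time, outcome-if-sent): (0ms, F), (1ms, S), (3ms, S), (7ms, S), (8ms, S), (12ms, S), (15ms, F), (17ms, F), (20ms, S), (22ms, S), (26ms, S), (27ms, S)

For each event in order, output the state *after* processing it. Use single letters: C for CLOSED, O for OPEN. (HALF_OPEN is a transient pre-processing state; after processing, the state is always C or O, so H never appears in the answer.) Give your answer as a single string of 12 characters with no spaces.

Answer: CCCCCCCOOOCC

Derivation:
State after each event:
  event#1 t=0ms outcome=F: state=CLOSED
  event#2 t=1ms outcome=S: state=CLOSED
  event#3 t=3ms outcome=S: state=CLOSED
  event#4 t=7ms outcome=S: state=CLOSED
  event#5 t=8ms outcome=S: state=CLOSED
  event#6 t=12ms outcome=S: state=CLOSED
  event#7 t=15ms outcome=F: state=CLOSED
  event#8 t=17ms outcome=F: state=OPEN
  event#9 t=20ms outcome=S: state=OPEN
  event#10 t=22ms outcome=S: state=OPEN
  event#11 t=26ms outcome=S: state=CLOSED
  event#12 t=27ms outcome=S: state=CLOSED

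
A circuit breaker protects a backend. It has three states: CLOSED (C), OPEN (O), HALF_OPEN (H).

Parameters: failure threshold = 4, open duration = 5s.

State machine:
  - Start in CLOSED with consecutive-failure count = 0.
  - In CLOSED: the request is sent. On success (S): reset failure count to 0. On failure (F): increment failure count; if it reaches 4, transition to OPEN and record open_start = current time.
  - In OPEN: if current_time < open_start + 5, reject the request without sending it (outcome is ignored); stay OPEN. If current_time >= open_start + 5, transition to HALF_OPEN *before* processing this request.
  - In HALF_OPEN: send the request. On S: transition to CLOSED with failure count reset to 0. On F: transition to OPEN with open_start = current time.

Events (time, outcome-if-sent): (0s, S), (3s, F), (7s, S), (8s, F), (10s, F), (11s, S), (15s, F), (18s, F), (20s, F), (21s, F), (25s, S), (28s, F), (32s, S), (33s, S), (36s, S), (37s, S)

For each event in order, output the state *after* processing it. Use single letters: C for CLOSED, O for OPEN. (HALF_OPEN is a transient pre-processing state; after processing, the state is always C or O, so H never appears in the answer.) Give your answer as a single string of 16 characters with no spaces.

Answer: CCCCCCCCCOOOOCCC

Derivation:
State after each event:
  event#1 t=0s outcome=S: state=CLOSED
  event#2 t=3s outcome=F: state=CLOSED
  event#3 t=7s outcome=S: state=CLOSED
  event#4 t=8s outcome=F: state=CLOSED
  event#5 t=10s outcome=F: state=CLOSED
  event#6 t=11s outcome=S: state=CLOSED
  event#7 t=15s outcome=F: state=CLOSED
  event#8 t=18s outcome=F: state=CLOSED
  event#9 t=20s outcome=F: state=CLOSED
  event#10 t=21s outcome=F: state=OPEN
  event#11 t=25s outcome=S: state=OPEN
  event#12 t=28s outcome=F: state=OPEN
  event#13 t=32s outcome=S: state=OPEN
  event#14 t=33s outcome=S: state=CLOSED
  event#15 t=36s outcome=S: state=CLOSED
  event#16 t=37s outcome=S: state=CLOSED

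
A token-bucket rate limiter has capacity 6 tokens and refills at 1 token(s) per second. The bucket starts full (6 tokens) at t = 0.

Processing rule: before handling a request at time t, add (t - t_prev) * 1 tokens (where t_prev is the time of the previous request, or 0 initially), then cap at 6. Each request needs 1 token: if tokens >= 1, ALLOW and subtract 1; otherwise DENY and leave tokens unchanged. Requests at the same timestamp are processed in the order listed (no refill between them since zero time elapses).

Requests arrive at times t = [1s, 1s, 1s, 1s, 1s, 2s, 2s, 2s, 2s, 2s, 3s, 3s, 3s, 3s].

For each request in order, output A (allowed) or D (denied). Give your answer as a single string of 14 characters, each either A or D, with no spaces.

Simulating step by step:
  req#1 t=1s: ALLOW
  req#2 t=1s: ALLOW
  req#3 t=1s: ALLOW
  req#4 t=1s: ALLOW
  req#5 t=1s: ALLOW
  req#6 t=2s: ALLOW
  req#7 t=2s: ALLOW
  req#8 t=2s: DENY
  req#9 t=2s: DENY
  req#10 t=2s: DENY
  req#11 t=3s: ALLOW
  req#12 t=3s: DENY
  req#13 t=3s: DENY
  req#14 t=3s: DENY

Answer: AAAAAAADDDADDD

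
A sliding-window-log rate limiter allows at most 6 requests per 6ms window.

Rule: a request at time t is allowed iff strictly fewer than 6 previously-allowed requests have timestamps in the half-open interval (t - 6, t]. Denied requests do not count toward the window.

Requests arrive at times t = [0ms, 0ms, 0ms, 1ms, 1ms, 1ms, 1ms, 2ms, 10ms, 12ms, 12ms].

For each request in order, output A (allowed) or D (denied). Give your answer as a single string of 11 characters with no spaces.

Tracking allowed requests in the window:
  req#1 t=0ms: ALLOW
  req#2 t=0ms: ALLOW
  req#3 t=0ms: ALLOW
  req#4 t=1ms: ALLOW
  req#5 t=1ms: ALLOW
  req#6 t=1ms: ALLOW
  req#7 t=1ms: DENY
  req#8 t=2ms: DENY
  req#9 t=10ms: ALLOW
  req#10 t=12ms: ALLOW
  req#11 t=12ms: ALLOW

Answer: AAAAAADDAAA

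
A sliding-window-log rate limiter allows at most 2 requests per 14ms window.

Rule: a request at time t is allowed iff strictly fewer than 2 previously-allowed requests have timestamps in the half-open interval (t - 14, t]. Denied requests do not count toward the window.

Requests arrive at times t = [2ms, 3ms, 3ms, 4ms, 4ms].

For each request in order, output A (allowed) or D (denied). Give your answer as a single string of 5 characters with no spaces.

Answer: AADDD

Derivation:
Tracking allowed requests in the window:
  req#1 t=2ms: ALLOW
  req#2 t=3ms: ALLOW
  req#3 t=3ms: DENY
  req#4 t=4ms: DENY
  req#5 t=4ms: DENY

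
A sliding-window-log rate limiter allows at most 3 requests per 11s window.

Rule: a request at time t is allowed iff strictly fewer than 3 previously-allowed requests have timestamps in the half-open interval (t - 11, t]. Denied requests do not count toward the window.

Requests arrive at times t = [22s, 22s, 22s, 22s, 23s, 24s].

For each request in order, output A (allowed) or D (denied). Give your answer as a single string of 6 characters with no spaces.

Tracking allowed requests in the window:
  req#1 t=22s: ALLOW
  req#2 t=22s: ALLOW
  req#3 t=22s: ALLOW
  req#4 t=22s: DENY
  req#5 t=23s: DENY
  req#6 t=24s: DENY

Answer: AAADDD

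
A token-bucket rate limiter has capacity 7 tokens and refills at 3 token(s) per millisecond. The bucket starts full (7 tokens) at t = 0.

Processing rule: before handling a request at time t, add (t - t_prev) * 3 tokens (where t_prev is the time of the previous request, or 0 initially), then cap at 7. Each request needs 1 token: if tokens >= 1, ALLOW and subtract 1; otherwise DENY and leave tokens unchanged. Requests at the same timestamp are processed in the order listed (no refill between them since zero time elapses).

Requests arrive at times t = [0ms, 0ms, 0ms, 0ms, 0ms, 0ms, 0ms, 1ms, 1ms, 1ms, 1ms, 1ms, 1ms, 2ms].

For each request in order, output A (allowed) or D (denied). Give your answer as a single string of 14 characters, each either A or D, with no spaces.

Simulating step by step:
  req#1 t=0ms: ALLOW
  req#2 t=0ms: ALLOW
  req#3 t=0ms: ALLOW
  req#4 t=0ms: ALLOW
  req#5 t=0ms: ALLOW
  req#6 t=0ms: ALLOW
  req#7 t=0ms: ALLOW
  req#8 t=1ms: ALLOW
  req#9 t=1ms: ALLOW
  req#10 t=1ms: ALLOW
  req#11 t=1ms: DENY
  req#12 t=1ms: DENY
  req#13 t=1ms: DENY
  req#14 t=2ms: ALLOW

Answer: AAAAAAAAAADDDA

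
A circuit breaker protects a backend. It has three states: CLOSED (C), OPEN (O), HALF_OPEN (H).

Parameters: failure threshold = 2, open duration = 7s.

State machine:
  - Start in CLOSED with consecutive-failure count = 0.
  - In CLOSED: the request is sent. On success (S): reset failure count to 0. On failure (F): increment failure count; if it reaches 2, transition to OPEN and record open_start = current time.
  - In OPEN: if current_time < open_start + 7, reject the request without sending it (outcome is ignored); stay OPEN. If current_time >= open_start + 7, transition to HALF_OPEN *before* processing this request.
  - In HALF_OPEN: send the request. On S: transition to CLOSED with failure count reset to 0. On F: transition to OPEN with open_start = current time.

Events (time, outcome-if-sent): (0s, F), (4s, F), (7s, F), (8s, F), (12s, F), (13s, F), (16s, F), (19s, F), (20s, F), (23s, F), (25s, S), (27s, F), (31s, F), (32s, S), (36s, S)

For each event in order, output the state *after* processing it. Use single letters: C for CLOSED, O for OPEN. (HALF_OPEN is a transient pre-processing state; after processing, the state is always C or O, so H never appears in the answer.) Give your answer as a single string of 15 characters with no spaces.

Answer: COOOOOOOOOOOOOC

Derivation:
State after each event:
  event#1 t=0s outcome=F: state=CLOSED
  event#2 t=4s outcome=F: state=OPEN
  event#3 t=7s outcome=F: state=OPEN
  event#4 t=8s outcome=F: state=OPEN
  event#5 t=12s outcome=F: state=OPEN
  event#6 t=13s outcome=F: state=OPEN
  event#7 t=16s outcome=F: state=OPEN
  event#8 t=19s outcome=F: state=OPEN
  event#9 t=20s outcome=F: state=OPEN
  event#10 t=23s outcome=F: state=OPEN
  event#11 t=25s outcome=S: state=OPEN
  event#12 t=27s outcome=F: state=OPEN
  event#13 t=31s outcome=F: state=OPEN
  event#14 t=32s outcome=S: state=OPEN
  event#15 t=36s outcome=S: state=CLOSED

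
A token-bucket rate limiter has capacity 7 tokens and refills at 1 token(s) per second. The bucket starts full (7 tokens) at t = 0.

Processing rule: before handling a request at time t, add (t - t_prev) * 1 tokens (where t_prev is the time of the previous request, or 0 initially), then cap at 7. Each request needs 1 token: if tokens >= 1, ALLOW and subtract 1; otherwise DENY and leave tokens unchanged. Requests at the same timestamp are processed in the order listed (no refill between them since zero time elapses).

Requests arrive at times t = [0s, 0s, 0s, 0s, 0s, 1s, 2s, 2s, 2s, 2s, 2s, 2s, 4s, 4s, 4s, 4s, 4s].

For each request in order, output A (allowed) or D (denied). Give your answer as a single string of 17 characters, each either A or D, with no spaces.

Answer: AAAAAAAAADDDAADDD

Derivation:
Simulating step by step:
  req#1 t=0s: ALLOW
  req#2 t=0s: ALLOW
  req#3 t=0s: ALLOW
  req#4 t=0s: ALLOW
  req#5 t=0s: ALLOW
  req#6 t=1s: ALLOW
  req#7 t=2s: ALLOW
  req#8 t=2s: ALLOW
  req#9 t=2s: ALLOW
  req#10 t=2s: DENY
  req#11 t=2s: DENY
  req#12 t=2s: DENY
  req#13 t=4s: ALLOW
  req#14 t=4s: ALLOW
  req#15 t=4s: DENY
  req#16 t=4s: DENY
  req#17 t=4s: DENY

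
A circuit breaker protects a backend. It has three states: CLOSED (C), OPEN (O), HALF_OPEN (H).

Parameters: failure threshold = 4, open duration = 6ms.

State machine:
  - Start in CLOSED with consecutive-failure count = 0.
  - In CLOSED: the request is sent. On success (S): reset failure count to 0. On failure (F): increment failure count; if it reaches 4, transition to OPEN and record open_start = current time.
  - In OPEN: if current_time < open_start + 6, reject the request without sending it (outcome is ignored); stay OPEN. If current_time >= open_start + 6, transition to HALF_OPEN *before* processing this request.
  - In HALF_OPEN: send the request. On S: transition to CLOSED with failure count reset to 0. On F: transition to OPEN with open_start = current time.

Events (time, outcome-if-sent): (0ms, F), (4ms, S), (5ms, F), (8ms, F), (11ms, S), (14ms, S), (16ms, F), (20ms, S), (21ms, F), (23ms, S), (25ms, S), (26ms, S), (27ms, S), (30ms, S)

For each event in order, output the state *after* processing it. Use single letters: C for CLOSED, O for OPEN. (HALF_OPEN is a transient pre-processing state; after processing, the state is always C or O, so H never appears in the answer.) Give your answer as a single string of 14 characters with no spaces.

Answer: CCCCCCCCCCCCCC

Derivation:
State after each event:
  event#1 t=0ms outcome=F: state=CLOSED
  event#2 t=4ms outcome=S: state=CLOSED
  event#3 t=5ms outcome=F: state=CLOSED
  event#4 t=8ms outcome=F: state=CLOSED
  event#5 t=11ms outcome=S: state=CLOSED
  event#6 t=14ms outcome=S: state=CLOSED
  event#7 t=16ms outcome=F: state=CLOSED
  event#8 t=20ms outcome=S: state=CLOSED
  event#9 t=21ms outcome=F: state=CLOSED
  event#10 t=23ms outcome=S: state=CLOSED
  event#11 t=25ms outcome=S: state=CLOSED
  event#12 t=26ms outcome=S: state=CLOSED
  event#13 t=27ms outcome=S: state=CLOSED
  event#14 t=30ms outcome=S: state=CLOSED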